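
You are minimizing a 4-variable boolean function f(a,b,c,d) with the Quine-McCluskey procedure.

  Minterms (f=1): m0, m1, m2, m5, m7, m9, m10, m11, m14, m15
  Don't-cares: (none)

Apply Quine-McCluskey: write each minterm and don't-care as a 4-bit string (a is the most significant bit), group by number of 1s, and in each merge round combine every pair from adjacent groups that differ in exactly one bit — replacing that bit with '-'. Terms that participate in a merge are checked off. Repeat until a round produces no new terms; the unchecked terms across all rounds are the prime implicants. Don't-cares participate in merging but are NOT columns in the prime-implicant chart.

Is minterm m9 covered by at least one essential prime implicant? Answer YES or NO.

[col 0] 0000*, 0001*, 0010*, 0101*, 0111*, 1001*, 1010*, 1011*, 1110*, 1111*
[col 1] -001, -010, -111, 0-01, 00-0, 000-, 01-1, 1-10*, 1-11*, 10-1, 101-*, 111-*
[col 2] 1-1-
Prime implicants: -001, -010, -111, 0-01, 00-0, 000-, 01-1, 1-1-, 10-1
PI chart (minterm → PIs covering it):
  0 | 00-0,000-
  1 | -001,0-01,000-
  2 | -010,00-0
  5 | 0-01,01-1
  7 | -111,01-1
  9 | -001,10-1
  10 | -010,1-1-
  11 | 1-1-,10-1
  14 | 1-1-  (sole → essential)
  15 | -111,1-1-
Essential prime implicants: 1-1-

NO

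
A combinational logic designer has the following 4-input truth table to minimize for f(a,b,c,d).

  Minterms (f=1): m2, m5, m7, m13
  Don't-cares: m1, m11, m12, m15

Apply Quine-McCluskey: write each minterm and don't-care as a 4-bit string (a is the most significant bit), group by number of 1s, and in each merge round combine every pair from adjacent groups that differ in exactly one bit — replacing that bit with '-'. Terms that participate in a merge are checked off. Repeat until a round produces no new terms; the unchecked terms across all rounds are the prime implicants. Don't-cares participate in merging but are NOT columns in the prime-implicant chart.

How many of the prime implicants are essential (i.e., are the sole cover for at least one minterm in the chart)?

Round 0: 0001✓ 0010 0101✓ 0111✓ 1011✓ 1100✓ 1101✓ 1111✓
Round 1: -101✓ -111✓ 0-01 01-1✓ 1-11 11-1✓ 110-
Round 2: -1-1
PIs = {-1-1, 0-01, 0010, 1-11, 110-}
Coverage chart:
  m2: 0010 ←essential
  m5: -1-1,0-01
  m7: -1-1 ←essential
  m13: -1-1,110-
Essential: -1-1, 0010

2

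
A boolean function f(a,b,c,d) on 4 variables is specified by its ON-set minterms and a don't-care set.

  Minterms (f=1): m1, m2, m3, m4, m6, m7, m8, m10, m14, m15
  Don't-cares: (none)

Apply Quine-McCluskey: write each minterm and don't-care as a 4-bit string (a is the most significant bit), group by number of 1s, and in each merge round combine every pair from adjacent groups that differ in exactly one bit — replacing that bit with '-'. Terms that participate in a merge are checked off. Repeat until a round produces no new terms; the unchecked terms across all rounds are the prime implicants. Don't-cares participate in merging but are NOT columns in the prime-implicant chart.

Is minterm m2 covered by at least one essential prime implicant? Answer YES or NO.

NO

size-2^0 implicants → 0001(✓)  0010(✓)  0011(✓)  0100(✓)  0110(✓)  0111(✓)  1000(✓)  1010(✓)  1110(✓)  1111(✓)
size-2^1 implicants → -010(✓)  -110(✓)  -111(✓)  0-10(✓)  0-11(✓)  00-1  001-(✓)  01-0  011-(✓)  1-10(✓)  10-0  111-(✓)
size-2^2 implicants → --10  -11-  0-1-
Unchecked terms (primes): --10, -11-, 0-1-, 00-1, 01-0, 10-0
Minterm coverage:
  m1 ⊆ 00-1 [E]
  m2 ⊆ --10,0-1-
  m3 ⊆ 0-1-,00-1
  m4 ⊆ 01-0 [E]
  m6 ⊆ --10,-11-,0-1-,01-0
  m7 ⊆ -11-,0-1-
  m8 ⊆ 10-0 [E]
  m10 ⊆ --10,10-0
  m14 ⊆ --10,-11-
  m15 ⊆ -11- [E]
E = {-11-, 00-1, 01-0, 10-0}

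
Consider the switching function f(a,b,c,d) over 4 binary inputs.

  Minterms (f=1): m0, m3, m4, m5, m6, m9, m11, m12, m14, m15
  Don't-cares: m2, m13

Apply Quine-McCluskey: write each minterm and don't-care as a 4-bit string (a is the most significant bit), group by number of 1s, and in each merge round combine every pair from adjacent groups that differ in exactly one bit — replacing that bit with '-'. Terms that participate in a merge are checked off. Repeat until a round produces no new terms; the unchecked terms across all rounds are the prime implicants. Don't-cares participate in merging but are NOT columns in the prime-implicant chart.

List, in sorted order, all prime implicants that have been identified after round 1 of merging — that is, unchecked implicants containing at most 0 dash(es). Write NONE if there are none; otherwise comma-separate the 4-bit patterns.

NONE

size-2^0 implicants → 0000(✓)  0010(✓)  0011(✓)  0100(✓)  0101(✓)  0110(✓)  1001(✓)  1011(✓)  1100(✓)  1101(✓)  1110(✓)  1111(✓)
size-2^1 implicants → -011  -100(✓)  -101(✓)  -110(✓)  0-00(✓)  0-10(✓)  00-0(✓)  001-  01-0(✓)  010-(✓)  1-01(✓)  1-11(✓)  10-1(✓)  11-0(✓)  11-1(✓)  110-(✓)  111-(✓)
size-2^2 implicants → -1-0  -10-  0--0  1--1  11--
Unchecked terms (primes): -011, -1-0, -10-, 0--0, 001-, 1--1, 11--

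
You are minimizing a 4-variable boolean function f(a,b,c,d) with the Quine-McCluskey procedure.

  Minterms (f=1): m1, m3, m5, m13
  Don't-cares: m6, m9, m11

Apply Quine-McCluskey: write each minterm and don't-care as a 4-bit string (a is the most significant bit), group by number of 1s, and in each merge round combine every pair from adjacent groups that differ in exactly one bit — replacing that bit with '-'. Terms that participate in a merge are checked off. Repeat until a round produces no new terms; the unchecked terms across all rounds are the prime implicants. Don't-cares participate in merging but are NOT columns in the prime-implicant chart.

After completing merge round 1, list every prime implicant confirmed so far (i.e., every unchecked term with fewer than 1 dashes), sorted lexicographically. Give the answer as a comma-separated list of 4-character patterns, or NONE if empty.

[col 0] 0001*, 0011*, 0101*, 0110, 1001*, 1011*, 1101*
[col 1] -001*, -011*, -101*, 0-01*, 00-1*, 1-01*, 10-1*
[col 2] --01, -0-1
Prime implicants: --01, -0-1, 0110

0110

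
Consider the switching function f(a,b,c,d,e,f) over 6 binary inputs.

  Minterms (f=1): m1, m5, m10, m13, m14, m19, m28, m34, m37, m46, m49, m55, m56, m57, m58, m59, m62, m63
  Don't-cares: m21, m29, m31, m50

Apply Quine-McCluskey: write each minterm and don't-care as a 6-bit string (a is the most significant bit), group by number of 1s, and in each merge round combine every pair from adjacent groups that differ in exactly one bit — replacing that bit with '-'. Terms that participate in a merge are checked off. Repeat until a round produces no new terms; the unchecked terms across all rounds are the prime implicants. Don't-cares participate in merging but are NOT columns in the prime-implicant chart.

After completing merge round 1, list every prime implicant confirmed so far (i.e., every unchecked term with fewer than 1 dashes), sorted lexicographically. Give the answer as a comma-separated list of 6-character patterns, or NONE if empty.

[col 0] 000001*, 000101*, 001010*, 001101*, 001110*, 010011, 010101*, 011100*, 011101*, 011111*, 100010*, 100101*, 101110*, 110001*, 110010*, 110111*, 111000*, 111001*, 111010*, 111011*, 111110*, 111111*
[col 1] -00101, -01110, -11111, 0-0101*, 0-1101*, 00-101*, 000-01, 001-10, 01-101*, 0111-1, 01110-, 1-0010, 1-1110, 11-001, 11-010, 11-111, 111-10*, 111-11*, 1110-0*, 1110-1*, 11100-*, 11101-*, 11111-*
[col 2] 0--101, 111-1-, 1110--
Prime implicants: -00101, -01110, -11111, 0--101, 000-01, 001-10, 010011, 0111-1, 01110-, 1-0010, 1-1110, 11-001, 11-010, 11-111, 111-1-, 1110--

010011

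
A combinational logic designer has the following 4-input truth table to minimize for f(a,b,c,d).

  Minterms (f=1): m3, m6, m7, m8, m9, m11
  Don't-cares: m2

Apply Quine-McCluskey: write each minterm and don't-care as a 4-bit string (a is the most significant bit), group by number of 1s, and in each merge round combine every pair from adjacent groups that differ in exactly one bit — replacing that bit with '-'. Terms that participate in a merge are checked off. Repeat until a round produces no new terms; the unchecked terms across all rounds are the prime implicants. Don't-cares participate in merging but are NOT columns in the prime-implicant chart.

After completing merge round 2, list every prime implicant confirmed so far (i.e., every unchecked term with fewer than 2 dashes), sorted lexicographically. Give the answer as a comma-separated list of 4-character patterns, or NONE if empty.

-011, 10-1, 100-

size-2^0 implicants → 0010(✓)  0011(✓)  0110(✓)  0111(✓)  1000(✓)  1001(✓)  1011(✓)
size-2^1 implicants → -011  0-10(✓)  0-11(✓)  001-(✓)  011-(✓)  10-1  100-
size-2^2 implicants → 0-1-
Unchecked terms (primes): -011, 0-1-, 10-1, 100-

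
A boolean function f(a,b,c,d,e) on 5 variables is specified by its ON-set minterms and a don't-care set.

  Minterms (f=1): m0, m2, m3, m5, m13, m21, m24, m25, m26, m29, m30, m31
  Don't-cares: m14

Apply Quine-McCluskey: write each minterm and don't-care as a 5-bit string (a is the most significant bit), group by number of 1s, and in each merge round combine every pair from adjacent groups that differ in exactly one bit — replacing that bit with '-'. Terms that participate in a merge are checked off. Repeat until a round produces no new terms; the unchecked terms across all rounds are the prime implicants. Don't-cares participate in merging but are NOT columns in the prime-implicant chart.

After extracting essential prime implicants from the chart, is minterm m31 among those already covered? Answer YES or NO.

size-2^0 implicants → 00000(✓)  00010(✓)  00011(✓)  00101(✓)  01101(✓)  01110(✓)  10101(✓)  11000(✓)  11001(✓)  11010(✓)  11101(✓)  11110(✓)  11111(✓)
size-2^1 implicants → -0101(✓)  -1101(✓)  -1110  0-101(✓)  000-0  0001-  1-101(✓)  11-01  11-10  110-0  1100-  111-1  1111-
size-2^2 implicants → --101
Unchecked terms (primes): --101, -1110, 000-0, 0001-, 11-01, 11-10, 110-0, 1100-, 111-1, 1111-
Minterm coverage:
  m0 ⊆ 000-0 [E]
  m2 ⊆ 000-0,0001-
  m3 ⊆ 0001- [E]
  m5 ⊆ --101 [E]
  m13 ⊆ --101 [E]
  m21 ⊆ --101 [E]
  m24 ⊆ 110-0,1100-
  m25 ⊆ 11-01,1100-
  m26 ⊆ 11-10,110-0
  m29 ⊆ --101,11-01,111-1
  m30 ⊆ -1110,11-10,1111-
  m31 ⊆ 111-1,1111-
E = {--101, 000-0, 0001-}

NO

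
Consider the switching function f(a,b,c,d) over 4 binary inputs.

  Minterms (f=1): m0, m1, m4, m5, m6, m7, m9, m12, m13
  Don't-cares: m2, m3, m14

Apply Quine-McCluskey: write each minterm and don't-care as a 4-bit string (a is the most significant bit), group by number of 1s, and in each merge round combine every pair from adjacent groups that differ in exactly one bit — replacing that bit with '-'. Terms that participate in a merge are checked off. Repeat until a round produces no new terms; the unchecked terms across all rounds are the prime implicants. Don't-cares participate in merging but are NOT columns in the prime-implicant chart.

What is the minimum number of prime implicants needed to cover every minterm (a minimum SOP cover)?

3

[col 0] 0000*, 0001*, 0010*, 0011*, 0100*, 0101*, 0110*, 0111*, 1001*, 1100*, 1101*, 1110*
[col 1] -001*, -100*, -101*, -110*, 0-00*, 0-01*, 0-10*, 0-11*, 00-0*, 00-1*, 000-*, 001-*, 01-0*, 01-1*, 010-*, 011-*, 1-01*, 11-0*, 110-*
[col 2] --01, -1-0, -10-, 0--0*, 0--1*, 0-0-*, 0-1-*, 00--*, 01--*
[col 3] 0---
Prime implicants: --01, -1-0, -10-, 0---
PI chart (minterm → PIs covering it):
  0 | 0---  (sole → essential)
  1 | --01,0---
  4 | -1-0,-10-,0---
  5 | --01,-10-,0---
  6 | -1-0,0---
  7 | 0---  (sole → essential)
  9 | --01  (sole → essential)
  12 | -1-0,-10-
  13 | --01,-10-
Essential prime implicants: --01, 0---
Petrick residual → -1-0
Minimum SOP uses 3 PIs: c'd + bd' + a'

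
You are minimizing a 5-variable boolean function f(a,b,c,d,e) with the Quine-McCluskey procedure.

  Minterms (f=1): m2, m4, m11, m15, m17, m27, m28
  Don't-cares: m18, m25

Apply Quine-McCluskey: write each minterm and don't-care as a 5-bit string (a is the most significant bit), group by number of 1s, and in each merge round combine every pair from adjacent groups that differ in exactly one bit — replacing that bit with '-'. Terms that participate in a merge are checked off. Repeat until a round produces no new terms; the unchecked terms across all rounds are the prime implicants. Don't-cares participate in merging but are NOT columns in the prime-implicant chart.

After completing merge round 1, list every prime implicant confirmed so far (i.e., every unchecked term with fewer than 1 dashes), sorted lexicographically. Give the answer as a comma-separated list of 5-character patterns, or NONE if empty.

size-2^0 implicants → 00010(✓)  00100  01011(✓)  01111(✓)  10001(✓)  10010(✓)  11001(✓)  11011(✓)  11100
size-2^1 implicants → -0010  -1011  01-11  1-001  110-1
Unchecked terms (primes): -0010, -1011, 00100, 01-11, 1-001, 110-1, 11100

00100, 11100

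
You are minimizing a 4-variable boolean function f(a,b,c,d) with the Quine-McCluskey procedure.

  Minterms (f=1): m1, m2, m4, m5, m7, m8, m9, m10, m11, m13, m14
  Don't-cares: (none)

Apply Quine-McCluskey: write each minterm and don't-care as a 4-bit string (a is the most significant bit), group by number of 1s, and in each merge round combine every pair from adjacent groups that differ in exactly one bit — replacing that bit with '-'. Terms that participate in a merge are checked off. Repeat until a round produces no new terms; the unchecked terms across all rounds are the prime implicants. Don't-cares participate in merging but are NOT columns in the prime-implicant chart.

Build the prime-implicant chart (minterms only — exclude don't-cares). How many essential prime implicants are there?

size-2^0 implicants → 0001(✓)  0010(✓)  0100(✓)  0101(✓)  0111(✓)  1000(✓)  1001(✓)  1010(✓)  1011(✓)  1101(✓)  1110(✓)
size-2^1 implicants → -001(✓)  -010  -101(✓)  0-01(✓)  01-1  010-  1-01(✓)  1-10  10-0(✓)  10-1(✓)  100-(✓)  101-(✓)
size-2^2 implicants → --01  10--
Unchecked terms (primes): --01, -010, 01-1, 010-, 1-10, 10--
Minterm coverage:
  m1 ⊆ --01 [E]
  m2 ⊆ -010 [E]
  m4 ⊆ 010- [E]
  m5 ⊆ --01,01-1,010-
  m7 ⊆ 01-1 [E]
  m8 ⊆ 10-- [E]
  m9 ⊆ --01,10--
  m10 ⊆ -010,1-10,10--
  m11 ⊆ 10-- [E]
  m13 ⊆ --01 [E]
  m14 ⊆ 1-10 [E]
E = {--01, -010, 01-1, 010-, 1-10, 10--}

6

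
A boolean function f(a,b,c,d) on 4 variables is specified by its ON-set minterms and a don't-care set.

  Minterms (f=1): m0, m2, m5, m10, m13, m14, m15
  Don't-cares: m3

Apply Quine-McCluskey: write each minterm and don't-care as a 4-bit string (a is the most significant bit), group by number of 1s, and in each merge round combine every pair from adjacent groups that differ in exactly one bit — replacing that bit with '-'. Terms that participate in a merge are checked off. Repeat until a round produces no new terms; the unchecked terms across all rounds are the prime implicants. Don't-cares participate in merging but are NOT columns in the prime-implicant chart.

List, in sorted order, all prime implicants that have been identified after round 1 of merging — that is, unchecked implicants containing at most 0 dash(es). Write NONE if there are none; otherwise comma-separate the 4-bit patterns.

NONE

[col 0] 0000*, 0010*, 0011*, 0101*, 1010*, 1101*, 1110*, 1111*
[col 1] -010, -101, 00-0, 001-, 1-10, 11-1, 111-
Prime implicants: -010, -101, 00-0, 001-, 1-10, 11-1, 111-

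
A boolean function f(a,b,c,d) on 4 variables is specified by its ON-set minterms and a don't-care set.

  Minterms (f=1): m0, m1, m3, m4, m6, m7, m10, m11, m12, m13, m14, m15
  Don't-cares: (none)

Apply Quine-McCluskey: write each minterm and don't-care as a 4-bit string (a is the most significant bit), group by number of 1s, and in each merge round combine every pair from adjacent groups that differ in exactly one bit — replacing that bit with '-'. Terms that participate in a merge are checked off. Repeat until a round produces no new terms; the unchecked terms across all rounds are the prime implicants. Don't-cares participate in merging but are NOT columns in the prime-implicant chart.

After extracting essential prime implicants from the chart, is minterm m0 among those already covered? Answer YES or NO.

Round 0: 0000✓ 0001✓ 0011✓ 0100✓ 0110✓ 0111✓ 1010✓ 1011✓ 1100✓ 1101✓ 1110✓ 1111✓
Round 1: -011✓ -100✓ -110✓ -111✓ 0-00 0-11✓ 00-1 000- 01-0✓ 011-✓ 1-10✓ 1-11✓ 101-✓ 11-0✓ 11-1✓ 110-✓ 111-✓
Round 2: --11 -1-0 -11- 1-1- 11--
PIs = {--11, -1-0, -11-, 0-00, 00-1, 000-, 1-1-, 11--}
Coverage chart:
  m0: 0-00,000-
  m1: 00-1,000-
  m3: --11,00-1
  m4: -1-0,0-00
  m6: -1-0,-11-
  m7: --11,-11-
  m10: 1-1- ←essential
  m11: --11,1-1-
  m12: -1-0,11--
  m13: 11-- ←essential
  m14: -1-0,-11-,1-1-,11--
  m15: --11,-11-,1-1-,11--
Essential: 1-1-, 11--

NO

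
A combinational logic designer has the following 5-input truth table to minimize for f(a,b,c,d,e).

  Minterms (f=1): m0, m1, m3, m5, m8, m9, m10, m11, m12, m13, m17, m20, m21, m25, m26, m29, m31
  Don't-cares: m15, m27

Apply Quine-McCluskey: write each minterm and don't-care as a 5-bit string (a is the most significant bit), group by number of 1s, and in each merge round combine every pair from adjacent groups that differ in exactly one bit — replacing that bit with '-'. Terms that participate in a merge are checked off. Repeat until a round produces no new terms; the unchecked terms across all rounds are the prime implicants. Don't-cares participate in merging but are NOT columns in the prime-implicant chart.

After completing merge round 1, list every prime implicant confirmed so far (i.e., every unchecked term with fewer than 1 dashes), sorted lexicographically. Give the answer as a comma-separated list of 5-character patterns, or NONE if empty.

size-2^0 implicants → 00000(✓)  00001(✓)  00011(✓)  00101(✓)  01000(✓)  01001(✓)  01010(✓)  01011(✓)  01100(✓)  01101(✓)  01111(✓)  10001(✓)  10100(✓)  10101(✓)  11001(✓)  11010(✓)  11011(✓)  11101(✓)  11111(✓)
size-2^1 implicants → -0001(✓)  -0101(✓)  -1001(✓)  -1010(✓)  -1011(✓)  -1101(✓)  -1111(✓)  0-000(✓)  0-001(✓)  0-011(✓)  0-101(✓)  00-01(✓)  000-1(✓)  0000-(✓)  01-00(✓)  01-01(✓)  01-11(✓)  010-0(✓)  010-1(✓)  0100-(✓)  0101-(✓)  011-1(✓)  0110-(✓)  1-001(✓)  1-101(✓)  10-01(✓)  1010-  11-01(✓)  11-11(✓)  110-1(✓)  1101-(✓)  111-1(✓)
size-2^2 implicants → --001(✓)  --101(✓)  -0-01(✓)  -1-01(✓)  -1-11(✓)  -10-1(✓)  -101-  -11-1(✓)  0--01(✓)  0-0-1  0-00-  01--1(✓)  01-0-  010--  1--01(✓)  11--1(✓)
size-2^3 implicants → ---01  -1--1
Unchecked terms (primes): ---01, -1--1, -101-, 0-0-1, 0-00-, 01-0-, 010--, 1010-

NONE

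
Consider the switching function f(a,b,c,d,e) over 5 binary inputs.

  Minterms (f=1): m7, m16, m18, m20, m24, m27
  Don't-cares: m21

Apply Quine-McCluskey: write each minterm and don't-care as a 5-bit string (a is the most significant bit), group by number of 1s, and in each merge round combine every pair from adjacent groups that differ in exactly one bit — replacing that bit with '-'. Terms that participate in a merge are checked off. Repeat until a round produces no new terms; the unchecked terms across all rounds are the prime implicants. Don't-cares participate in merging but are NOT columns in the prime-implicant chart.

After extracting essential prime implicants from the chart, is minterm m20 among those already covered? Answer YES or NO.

NO

Round 0: 00111 10000✓ 10010✓ 10100✓ 10101✓ 11000✓ 11011
Round 1: 1-000 10-00 100-0 1010-
PIs = {00111, 1-000, 10-00, 100-0, 1010-, 11011}
Coverage chart:
  m7: 00111 ←essential
  m16: 1-000,10-00,100-0
  m18: 100-0 ←essential
  m20: 10-00,1010-
  m24: 1-000 ←essential
  m27: 11011 ←essential
Essential: 00111, 1-000, 100-0, 11011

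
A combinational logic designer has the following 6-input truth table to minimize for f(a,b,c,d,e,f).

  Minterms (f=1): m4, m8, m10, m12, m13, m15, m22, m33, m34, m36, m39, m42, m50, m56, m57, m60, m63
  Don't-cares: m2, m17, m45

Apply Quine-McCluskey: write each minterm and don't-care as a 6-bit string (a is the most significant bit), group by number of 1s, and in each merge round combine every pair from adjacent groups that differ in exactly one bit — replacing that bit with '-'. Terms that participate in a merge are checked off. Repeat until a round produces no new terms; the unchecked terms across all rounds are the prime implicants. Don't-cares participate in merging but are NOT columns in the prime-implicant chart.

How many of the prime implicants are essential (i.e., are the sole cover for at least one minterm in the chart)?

10

Round 0: 000010✓ 000100✓ 001000✓ 001010✓ 001100✓ 001101✓ 001111✓ 010001 010110 100001 100010✓ 100100✓ 100111 101010✓ 101101✓ 110010✓ 111000✓ 111001✓ 111100✓ 111111
Round 1: -00010✓ -00100 -01010✓ -01101 00-010✓ 00-100 001-00 0010-0 0011-1 00110- 1-0010 10-010✓ 111-00 11100-
Round 2: -0-010
PIs = {-0-010, -00100, -01101, 00-100, 001-00, 0010-0, 0011-1, 00110-, 010001, 010110, 1-0010, 100001, 100111, 111-00, 11100-, 111111}
Coverage chart:
  m4: -00100,00-100
  m8: 001-00,0010-0
  m10: -0-010,0010-0
  m12: 00-100,001-00,00110-
  m13: -01101,0011-1,00110-
  m15: 0011-1 ←essential
  m22: 010110 ←essential
  m33: 100001 ←essential
  m34: -0-010,1-0010
  m36: -00100 ←essential
  m39: 100111 ←essential
  m42: -0-010 ←essential
  m50: 1-0010 ←essential
  m56: 111-00,11100-
  m57: 11100- ←essential
  m60: 111-00 ←essential
  m63: 111111 ←essential
Essential: -0-010, -00100, 0011-1, 010110, 1-0010, 100001, 100111, 111-00, 11100-, 111111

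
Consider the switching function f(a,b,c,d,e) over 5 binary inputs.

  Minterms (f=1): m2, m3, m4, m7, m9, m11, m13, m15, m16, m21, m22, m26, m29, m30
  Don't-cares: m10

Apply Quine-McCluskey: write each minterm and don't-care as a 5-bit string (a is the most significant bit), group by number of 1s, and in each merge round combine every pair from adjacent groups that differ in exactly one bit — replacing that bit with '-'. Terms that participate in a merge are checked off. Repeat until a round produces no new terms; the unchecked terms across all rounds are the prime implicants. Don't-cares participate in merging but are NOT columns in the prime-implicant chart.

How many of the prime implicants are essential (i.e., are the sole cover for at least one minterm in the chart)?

size-2^0 implicants → 00010(✓)  00011(✓)  00100  00111(✓)  01001(✓)  01010(✓)  01011(✓)  01101(✓)  01111(✓)  10000  10101(✓)  10110(✓)  11010(✓)  11101(✓)  11110(✓)
size-2^1 implicants → -1010  -1101  0-010(✓)  0-011(✓)  0-111(✓)  00-11(✓)  0001-(✓)  01-01(✓)  01-11(✓)  010-1(✓)  0101-(✓)  011-1(✓)  1-101  1-110  11-10
size-2^2 implicants → 0--11  0-01-  01--1
Unchecked terms (primes): -1010, -1101, 0--11, 0-01-, 00100, 01--1, 1-101, 1-110, 10000, 11-10
Minterm coverage:
  m2 ⊆ 0-01- [E]
  m3 ⊆ 0--11,0-01-
  m4 ⊆ 00100 [E]
  m7 ⊆ 0--11 [E]
  m9 ⊆ 01--1 [E]
  m11 ⊆ 0--11,0-01-,01--1
  m13 ⊆ -1101,01--1
  m15 ⊆ 0--11,01--1
  m16 ⊆ 10000 [E]
  m21 ⊆ 1-101 [E]
  m22 ⊆ 1-110 [E]
  m26 ⊆ -1010,11-10
  m29 ⊆ -1101,1-101
  m30 ⊆ 1-110,11-10
E = {0--11, 0-01-, 00100, 01--1, 1-101, 1-110, 10000}

7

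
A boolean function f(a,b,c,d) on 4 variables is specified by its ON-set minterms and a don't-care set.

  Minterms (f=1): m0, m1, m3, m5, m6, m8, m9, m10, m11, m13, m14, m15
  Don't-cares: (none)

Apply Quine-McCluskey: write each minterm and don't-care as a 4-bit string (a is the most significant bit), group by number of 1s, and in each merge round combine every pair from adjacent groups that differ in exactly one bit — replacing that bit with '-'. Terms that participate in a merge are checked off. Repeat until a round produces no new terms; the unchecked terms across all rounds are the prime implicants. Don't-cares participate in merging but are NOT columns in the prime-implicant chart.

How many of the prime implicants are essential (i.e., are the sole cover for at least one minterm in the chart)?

4

Round 0: 0000✓ 0001✓ 0011✓ 0101✓ 0110✓ 1000✓ 1001✓ 1010✓ 1011✓ 1101✓ 1110✓ 1111✓
Round 1: -000✓ -001✓ -011✓ -101✓ -110 0-01✓ 00-1✓ 000-✓ 1-01✓ 1-10✓ 1-11✓ 10-0✓ 10-1✓ 100-✓ 101-✓ 11-1✓ 111-✓
Round 2: --01 -0-1 -00- 1--1 1-1- 10--
PIs = {--01, -0-1, -00-, -110, 1--1, 1-1-, 10--}
Coverage chart:
  m0: -00- ←essential
  m1: --01,-0-1,-00-
  m3: -0-1 ←essential
  m5: --01 ←essential
  m6: -110 ←essential
  m8: -00-,10--
  m9: --01,-0-1,-00-,1--1,10--
  m10: 1-1-,10--
  m11: -0-1,1--1,1-1-,10--
  m13: --01,1--1
  m14: -110,1-1-
  m15: 1--1,1-1-
Essential: --01, -0-1, -00-, -110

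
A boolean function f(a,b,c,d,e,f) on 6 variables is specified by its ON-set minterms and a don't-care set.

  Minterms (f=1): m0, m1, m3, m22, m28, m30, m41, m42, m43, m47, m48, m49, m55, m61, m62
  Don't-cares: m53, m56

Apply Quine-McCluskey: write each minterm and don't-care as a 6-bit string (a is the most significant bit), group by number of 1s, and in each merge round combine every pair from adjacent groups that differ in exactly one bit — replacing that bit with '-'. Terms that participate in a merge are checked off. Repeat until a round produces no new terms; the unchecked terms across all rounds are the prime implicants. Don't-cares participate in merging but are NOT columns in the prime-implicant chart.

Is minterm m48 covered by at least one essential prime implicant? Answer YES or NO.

[col 0] 000000*, 000001*, 000011*, 010110*, 011100*, 011110*, 101001*, 101010*, 101011*, 101111*, 110000*, 110001*, 110101*, 110111*, 111000*, 111101*, 111110*
[col 1] -11110, 0000-1, 00000-, 01-110, 0111-0, 101-11, 1010-1, 10101-, 11-000, 11-101, 110-01, 11000-, 1101-1
Prime implicants: -11110, 0000-1, 00000-, 01-110, 0111-0, 101-11, 1010-1, 10101-, 11-000, 11-101, 110-01, 11000-, 1101-1
PI chart (minterm → PIs covering it):
  0 | 00000-  (sole → essential)
  1 | 0000-1,00000-
  3 | 0000-1  (sole → essential)
  22 | 01-110  (sole → essential)
  28 | 0111-0  (sole → essential)
  30 | -11110,01-110,0111-0
  41 | 1010-1  (sole → essential)
  42 | 10101-  (sole → essential)
  43 | 101-11,1010-1,10101-
  47 | 101-11  (sole → essential)
  48 | 11-000,11000-
  49 | 110-01,11000-
  55 | 1101-1  (sole → essential)
  61 | 11-101  (sole → essential)
  62 | -11110  (sole → essential)
Essential prime implicants: -11110, 0000-1, 00000-, 01-110, 0111-0, 101-11, 1010-1, 10101-, 11-101, 1101-1

NO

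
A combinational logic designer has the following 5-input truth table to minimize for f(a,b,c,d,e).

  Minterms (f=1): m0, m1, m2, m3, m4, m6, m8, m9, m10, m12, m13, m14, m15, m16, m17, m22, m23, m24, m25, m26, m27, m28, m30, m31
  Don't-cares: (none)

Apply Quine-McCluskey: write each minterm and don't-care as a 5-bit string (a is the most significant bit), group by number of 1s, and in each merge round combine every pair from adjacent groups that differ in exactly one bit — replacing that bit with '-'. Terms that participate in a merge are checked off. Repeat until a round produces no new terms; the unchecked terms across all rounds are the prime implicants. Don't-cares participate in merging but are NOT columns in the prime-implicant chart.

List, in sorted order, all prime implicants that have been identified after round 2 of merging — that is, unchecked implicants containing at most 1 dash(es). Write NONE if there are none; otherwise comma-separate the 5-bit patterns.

Round 0: 00000✓ 00001✓ 00010✓ 00011✓ 00100✓ 00110✓ 01000✓ 01001✓ 01010✓ 01100✓ 01101✓ 01110✓ 01111✓ 10000✓ 10001✓ 10110✓ 10111✓ 11000✓ 11001✓ 11010✓ 11011✓ 11100✓ 11110✓ 11111✓
Round 1: -0000✓ -0001✓ -0110✓ -1000✓ -1001✓ -1010✓ -1100✓ -1110✓ -1111✓ 0-000✓ 0-001✓ 0-010✓ 0-100✓ 0-110✓ 00-00✓ 00-10✓ 000-0✓ 000-1✓ 0000-✓ 0001-✓ 001-0✓ 01-00✓ 01-01✓ 01-10✓ 010-0✓ 0100-✓ 011-0✓ 011-1✓ 0110-✓ 0111-✓ 1-000✓ 1-001✓ 1-110✓ 1-111✓ 1000-✓ 1011-✓ 11-00✓ 11-10✓ 11-11✓ 110-0✓ 110-1✓ 1100-✓ 1101-✓ 111-0✓ 1111-✓
Round 2: --000✓ --001✓ --110 -000-✓ -1-00✓ -1-10✓ -10-0✓ -100-✓ -11-0✓ -111- 0--00✓ 0--10✓ 0-0-0✓ 0-00-✓ 0-1-0✓ 00--0✓ 000-- 01--0✓ 01-0- 011-- 1-00-✓ 1-11- 11--0✓ 11-1- 110--
Round 3: --00- -1--0 0---0
PIs = {--00-, --110, -1--0, -111-, 0---0, 000--, 01-0-, 011--, 1-11-, 11-1-, 110--}

NONE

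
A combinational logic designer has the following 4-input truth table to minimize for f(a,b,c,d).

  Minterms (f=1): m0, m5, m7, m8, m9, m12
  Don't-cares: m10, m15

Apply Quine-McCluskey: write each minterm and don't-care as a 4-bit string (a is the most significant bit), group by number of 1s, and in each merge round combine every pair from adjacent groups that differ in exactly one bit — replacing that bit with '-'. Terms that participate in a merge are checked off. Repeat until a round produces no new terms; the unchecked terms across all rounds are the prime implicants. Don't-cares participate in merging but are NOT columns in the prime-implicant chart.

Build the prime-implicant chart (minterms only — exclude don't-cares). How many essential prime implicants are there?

4

Round 0: 0000✓ 0101✓ 0111✓ 1000✓ 1001✓ 1010✓ 1100✓ 1111✓
Round 1: -000 -111 01-1 1-00 10-0 100-
PIs = {-000, -111, 01-1, 1-00, 10-0, 100-}
Coverage chart:
  m0: -000 ←essential
  m5: 01-1 ←essential
  m7: -111,01-1
  m8: -000,1-00,10-0,100-
  m9: 100- ←essential
  m12: 1-00 ←essential
Essential: -000, 01-1, 1-00, 100-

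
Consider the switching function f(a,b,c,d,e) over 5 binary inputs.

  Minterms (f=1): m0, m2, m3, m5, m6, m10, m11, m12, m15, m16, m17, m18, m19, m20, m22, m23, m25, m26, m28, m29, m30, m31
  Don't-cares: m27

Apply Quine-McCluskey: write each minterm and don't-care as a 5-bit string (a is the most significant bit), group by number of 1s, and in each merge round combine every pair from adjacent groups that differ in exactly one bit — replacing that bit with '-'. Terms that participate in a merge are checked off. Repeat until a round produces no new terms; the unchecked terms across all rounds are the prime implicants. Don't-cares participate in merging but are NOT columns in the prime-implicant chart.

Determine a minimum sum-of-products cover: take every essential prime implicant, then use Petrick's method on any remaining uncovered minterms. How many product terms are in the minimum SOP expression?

size-2^0 implicants → 00000(✓)  00010(✓)  00011(✓)  00101  00110(✓)  01010(✓)  01011(✓)  01100(✓)  01111(✓)  10000(✓)  10001(✓)  10010(✓)  10011(✓)  10100(✓)  10110(✓)  10111(✓)  11001(✓)  11010(✓)  11011(✓)  11100(✓)  11101(✓)  11110(✓)  11111(✓)
size-2^1 implicants → -0000(✓)  -0010(✓)  -0011(✓)  -0110(✓)  -1010(✓)  -1011(✓)  -1100  -1111(✓)  0-010(✓)  0-011(✓)  00-10(✓)  000-0(✓)  0001-(✓)  01-11(✓)  0101-(✓)  1-001(✓)  1-010(✓)  1-011(✓)  1-100(✓)  1-110(✓)  1-111(✓)  10-00(✓)  10-10(✓)  10-11(✓)  100-0(✓)  100-1(✓)  1000-(✓)  1001-(✓)  101-0(✓)  1011-(✓)  11-01(✓)  11-10(✓)  11-11(✓)  110-1(✓)  1101-(✓)  111-0(✓)  111-1(✓)  1110-(✓)  1111-(✓)
size-2^2 implicants → --010(✓)  --011(✓)  -0-10  -00-0  -001-(✓)  -1-11  -101-(✓)  0-01-(✓)  1--10(✓)  1--11(✓)  1-0-1  1-01-(✓)  1-1-0  1-11-(✓)  10--0  10-1-(✓)  100--  11--1  11-1-(✓)  111--
size-2^3 implicants → --01-  1--1-
Unchecked terms (primes): --01-, -0-10, -00-0, -1-11, -1100, 00101, 1--1-, 1-0-1, 1-1-0, 10--0, 100--, 11--1, 111--
Minterm coverage:
  m0 ⊆ -00-0 [E]
  m2 ⊆ --01-,-0-10,-00-0
  m3 ⊆ --01- [E]
  m5 ⊆ 00101 [E]
  m6 ⊆ -0-10 [E]
  m10 ⊆ --01- [E]
  m11 ⊆ --01-,-1-11
  m12 ⊆ -1100 [E]
  m15 ⊆ -1-11 [E]
  m16 ⊆ -00-0,10--0,100--
  m17 ⊆ 1-0-1,100--
  m18 ⊆ --01-,-0-10,-00-0,1--1-,10--0,100--
  m19 ⊆ --01-,1--1-,1-0-1,100--
  m20 ⊆ 1-1-0,10--0
  m22 ⊆ -0-10,1--1-,1-1-0,10--0
  m23 ⊆ 1--1- [E]
  m25 ⊆ 1-0-1,11--1
  m26 ⊆ --01-,1--1-
  m28 ⊆ -1100,1-1-0,111--
  m29 ⊆ 11--1,111--
  m30 ⊆ 1--1-,1-1-0,111--
  m31 ⊆ -1-11,1--1-,11--1,111--
E = {--01-, -0-10, -00-0, -1-11, -1100, 00101, 1--1-}
Petrick residual → 1-0-1, 1-1-0, 11--1
Cover = c'd + b'de' + b'c'e' + bde + bcd'e' + a'b'cd'e + ad + ac'e + ace' + abe  |cover|=10

10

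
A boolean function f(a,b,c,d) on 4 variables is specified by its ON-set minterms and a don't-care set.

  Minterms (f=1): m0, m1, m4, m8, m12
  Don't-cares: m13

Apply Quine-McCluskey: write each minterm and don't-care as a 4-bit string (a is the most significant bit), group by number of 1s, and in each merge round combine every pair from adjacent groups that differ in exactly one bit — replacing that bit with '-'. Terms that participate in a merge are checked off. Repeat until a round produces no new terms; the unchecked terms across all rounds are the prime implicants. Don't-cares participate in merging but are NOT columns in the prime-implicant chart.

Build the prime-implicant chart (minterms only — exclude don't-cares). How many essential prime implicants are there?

size-2^0 implicants → 0000(✓)  0001(✓)  0100(✓)  1000(✓)  1100(✓)  1101(✓)
size-2^1 implicants → -000(✓)  -100(✓)  0-00(✓)  000-  1-00(✓)  110-
size-2^2 implicants → --00
Unchecked terms (primes): --00, 000-, 110-
Minterm coverage:
  m0 ⊆ --00,000-
  m1 ⊆ 000- [E]
  m4 ⊆ --00 [E]
  m8 ⊆ --00 [E]
  m12 ⊆ --00,110-
E = {--00, 000-}

2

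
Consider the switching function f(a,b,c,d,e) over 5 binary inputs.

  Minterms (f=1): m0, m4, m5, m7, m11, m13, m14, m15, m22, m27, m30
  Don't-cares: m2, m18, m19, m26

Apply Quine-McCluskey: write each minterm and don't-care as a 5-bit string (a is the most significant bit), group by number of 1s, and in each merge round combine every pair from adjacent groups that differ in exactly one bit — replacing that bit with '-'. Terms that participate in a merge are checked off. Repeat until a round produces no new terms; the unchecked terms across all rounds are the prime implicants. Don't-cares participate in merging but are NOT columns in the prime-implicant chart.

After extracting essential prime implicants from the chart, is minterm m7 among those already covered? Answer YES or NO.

size-2^0 implicants → 00000(✓)  00010(✓)  00100(✓)  00101(✓)  00111(✓)  01011(✓)  01101(✓)  01110(✓)  01111(✓)  10010(✓)  10011(✓)  10110(✓)  11010(✓)  11011(✓)  11110(✓)
size-2^1 implicants → -0010  -1011  -1110  0-101(✓)  0-111(✓)  00-00  000-0  001-1(✓)  0010-  01-11  011-1(✓)  0111-  1-010(✓)  1-011(✓)  1-110(✓)  10-10(✓)  1001-(✓)  11-10(✓)  1101-(✓)
size-2^2 implicants → 0-1-1  1--10  1-01-
Unchecked terms (primes): -0010, -1011, -1110, 0-1-1, 00-00, 000-0, 0010-, 01-11, 0111-, 1--10, 1-01-
Minterm coverage:
  m0 ⊆ 00-00,000-0
  m4 ⊆ 00-00,0010-
  m5 ⊆ 0-1-1,0010-
  m7 ⊆ 0-1-1 [E]
  m11 ⊆ -1011,01-11
  m13 ⊆ 0-1-1 [E]
  m14 ⊆ -1110,0111-
  m15 ⊆ 0-1-1,01-11,0111-
  m22 ⊆ 1--10 [E]
  m27 ⊆ -1011,1-01-
  m30 ⊆ -1110,1--10
E = {0-1-1, 1--10}

YES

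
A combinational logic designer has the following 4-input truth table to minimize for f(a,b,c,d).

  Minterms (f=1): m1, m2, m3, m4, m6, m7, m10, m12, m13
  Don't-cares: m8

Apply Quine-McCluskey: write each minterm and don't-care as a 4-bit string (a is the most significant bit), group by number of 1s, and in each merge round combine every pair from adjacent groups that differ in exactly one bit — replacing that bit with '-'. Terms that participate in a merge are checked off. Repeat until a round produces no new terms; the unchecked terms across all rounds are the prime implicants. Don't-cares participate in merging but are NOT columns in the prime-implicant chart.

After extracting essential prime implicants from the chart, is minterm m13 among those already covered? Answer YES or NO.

Round 0: 0001✓ 0010✓ 0011✓ 0100✓ 0110✓ 0111✓ 1000✓ 1010✓ 1100✓ 1101✓
Round 1: -010 -100 0-10✓ 0-11✓ 00-1 001-✓ 01-0 011-✓ 1-00 10-0 110-
Round 2: 0-1-
PIs = {-010, -100, 0-1-, 00-1, 01-0, 1-00, 10-0, 110-}
Coverage chart:
  m1: 00-1 ←essential
  m2: -010,0-1-
  m3: 0-1-,00-1
  m4: -100,01-0
  m6: 0-1-,01-0
  m7: 0-1- ←essential
  m10: -010,10-0
  m12: -100,1-00,110-
  m13: 110- ←essential
Essential: 0-1-, 00-1, 110-

YES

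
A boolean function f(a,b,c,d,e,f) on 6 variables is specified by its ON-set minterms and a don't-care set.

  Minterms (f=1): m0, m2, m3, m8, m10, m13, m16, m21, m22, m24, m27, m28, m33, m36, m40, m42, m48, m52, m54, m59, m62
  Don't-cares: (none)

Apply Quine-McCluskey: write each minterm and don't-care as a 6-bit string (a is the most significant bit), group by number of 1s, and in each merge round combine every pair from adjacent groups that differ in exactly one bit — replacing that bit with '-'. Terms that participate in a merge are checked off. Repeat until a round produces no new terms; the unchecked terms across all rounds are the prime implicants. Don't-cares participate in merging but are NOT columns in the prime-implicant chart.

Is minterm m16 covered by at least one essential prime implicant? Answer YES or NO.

Round 0: 000000✓ 000010✓ 000011✓ 001000✓ 001010✓ 001101 010000✓ 010101 010110✓ 011000✓ 011011✓ 011100✓ 100001 100100✓ 101000✓ 101010✓ 110000✓ 110100✓ 110110✓ 111011✓ 111110✓
Round 1: -01000✓ -01010✓ -10000 -10110 -11011 0-0000✓ 0-1000✓ 00-000✓ 00-010✓ 0000-0✓ 00001- 0010-0✓ 01-000✓ 011-00 1-0100 1010-0✓ 11-110 110-00 1101-0
Round 2: -010-0 0--000 00-0-0
PIs = {-010-0, -10000, -10110, -11011, 0--000, 00-0-0, 00001-, 001101, 010101, 011-00, 1-0100, 100001, 11-110, 110-00, 1101-0}
Coverage chart:
  m0: 0--000,00-0-0
  m2: 00-0-0,00001-
  m3: 00001- ←essential
  m8: -010-0,0--000,00-0-0
  m10: -010-0,00-0-0
  m13: 001101 ←essential
  m16: -10000,0--000
  m21: 010101 ←essential
  m22: -10110 ←essential
  m24: 0--000,011-00
  m27: -11011 ←essential
  m28: 011-00 ←essential
  m33: 100001 ←essential
  m36: 1-0100 ←essential
  m40: -010-0 ←essential
  m42: -010-0 ←essential
  m48: -10000,110-00
  m52: 1-0100,110-00,1101-0
  m54: -10110,11-110,1101-0
  m59: -11011 ←essential
  m62: 11-110 ←essential
Essential: -010-0, -10110, -11011, 00001-, 001101, 010101, 011-00, 1-0100, 100001, 11-110

NO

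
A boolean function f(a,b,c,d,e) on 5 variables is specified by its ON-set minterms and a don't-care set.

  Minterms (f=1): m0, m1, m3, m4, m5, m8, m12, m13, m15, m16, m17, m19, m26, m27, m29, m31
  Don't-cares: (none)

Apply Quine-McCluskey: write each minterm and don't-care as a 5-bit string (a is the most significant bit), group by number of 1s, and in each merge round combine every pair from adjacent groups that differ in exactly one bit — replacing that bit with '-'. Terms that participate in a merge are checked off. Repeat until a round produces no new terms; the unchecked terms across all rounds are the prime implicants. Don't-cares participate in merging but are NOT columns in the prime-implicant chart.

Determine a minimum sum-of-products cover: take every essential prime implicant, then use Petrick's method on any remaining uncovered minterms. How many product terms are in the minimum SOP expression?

Round 0: 00000✓ 00001✓ 00011✓ 00100✓ 00101✓ 01000✓ 01100✓ 01101✓ 01111✓ 10000✓ 10001✓ 10011✓ 11010✓ 11011✓ 11101✓ 11111✓
Round 1: -0000✓ -0001✓ -0011✓ -1101✓ -1111✓ 0-000✓ 0-100✓ 0-101✓ 00-00✓ 00-01✓ 000-1✓ 0000-✓ 0010-✓ 01-00✓ 011-1✓ 0110-✓ 1-011 100-1✓ 1000-✓ 11-11 1101- 111-1✓
Round 2: -00-1 -000- -11-1 0--00 0-10- 00-0-
PIs = {-00-1, -000-, -11-1, 0--00, 0-10-, 00-0-, 1-011, 11-11, 1101-}
Coverage chart:
  m0: -000-,0--00,00-0-
  m1: -00-1,-000-,00-0-
  m3: -00-1 ←essential
  m4: 0--00,0-10-,00-0-
  m5: 0-10-,00-0-
  m8: 0--00 ←essential
  m12: 0--00,0-10-
  m13: -11-1,0-10-
  m15: -11-1 ←essential
  m16: -000- ←essential
  m17: -00-1,-000-
  m19: -00-1,1-011
  m26: 1101- ←essential
  m27: 1-011,11-11,1101-
  m29: -11-1 ←essential
  m31: -11-1,11-11
Essential: -00-1, -000-, -11-1, 0--00, 1101-
Petrick residual → 0-10-
Min cover (6 terms): b'c'e + b'c'd' + bce + a'd'e' + a'cd' + abc'd

6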